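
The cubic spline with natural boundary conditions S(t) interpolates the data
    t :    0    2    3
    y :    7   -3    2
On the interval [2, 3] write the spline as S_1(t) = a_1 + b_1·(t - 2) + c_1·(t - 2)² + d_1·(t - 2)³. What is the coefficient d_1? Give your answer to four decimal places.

-1.6667

With m_i denoting the second derivative at x_i, h_i = 2, 1, and Δ_i = (y_(i+1) − y_i)/h_i = -5, 5:
  2·m_0 + 6·m_1 + 1·m_2 = 6(Δ_1 - Δ_0) = 60
Natural end conditions: m_0 = m_2 = 0.
Hence m_0 = 0, m_1 = 10, m_2 = 0.
On [2, 3], with S_1(t) = a_1 + b_1·(t - 2) + c_1·(t - 2)² + d_1·(t - 2)³: c_1 = m_1/2 = 5, d_1 = (m_2 - m_1)/(6h_1) = -5/3, b_1 = Δ_1 - h_1(2m_1 + m_2)/6 = 5/3.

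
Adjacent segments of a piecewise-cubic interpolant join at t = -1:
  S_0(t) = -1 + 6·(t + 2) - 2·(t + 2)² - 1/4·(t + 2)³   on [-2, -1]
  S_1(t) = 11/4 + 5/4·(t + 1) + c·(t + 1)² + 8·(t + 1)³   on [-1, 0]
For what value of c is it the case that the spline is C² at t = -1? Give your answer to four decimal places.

-2.7500

S_0''(t) = -4 - 3/2·(t + 2), so S_0''(-1) = -11/2. On the right, S_1''(-1) = 2c, so c = -11/4.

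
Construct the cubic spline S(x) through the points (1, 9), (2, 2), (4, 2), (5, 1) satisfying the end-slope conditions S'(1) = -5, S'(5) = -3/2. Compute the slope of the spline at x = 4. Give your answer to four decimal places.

0.4000

Let m_i = S''(x_i). Step sizes h_i = 1, 2, 1; slopes of the chords Δ_i = (y_(i+1) - y_i)/h_i = -7, 0, -1.
  1·m_0 + 6·m_1 + 2·m_2 = 6(Δ_1 - Δ_0) = 42
  2·m_1 + 6·m_2 + 1·m_3 = 6(Δ_2 - Δ_1) = -6
Clamped end conditions give two more equations: 2h_0·m_0 + h_0·m_1 = 6(Δ_0 - S'(1)) = -12 and h_2·m_2 + 2h_2·m_3 = 6(S'(5) - Δ_2) = -3.
Solving: m_0 = -56/5, m_1 = 52/5, m_2 = -23/5, m_3 = 4/5.
On [4, 5], S'(x) = b_2 + 2c_2·(x - 4) + 3d_2·(x - 4)² with b_2 = Δ_2 - h_2(2m_2 + m_3)/6 = 2/5, c_2 = m_2/2 = -23/10, d_2 = (m_3 - m_2)/(6h_2) = 9/10. So S'(4) = 2/5.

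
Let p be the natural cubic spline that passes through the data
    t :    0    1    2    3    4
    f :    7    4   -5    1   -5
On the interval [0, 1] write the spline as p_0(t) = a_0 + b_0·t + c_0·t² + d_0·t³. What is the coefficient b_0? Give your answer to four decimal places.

-0.1071

Write M_i for p''(x_i). With h_i = 1, 1, 1, 1 and divided differences Δ_i = -3, -9, 6, -6, the continuity of p' gives the tridiagonal system
  1·M_0 + 4·M_1 + 1·M_2 = 6(Δ_1 - Δ_0) = -36
  1·M_1 + 4·M_2 + 1·M_3 = 6(Δ_2 - Δ_1) = 90
  1·M_2 + 4·M_3 + 1·M_4 = 6(Δ_3 - Δ_2) = -72
Natural end conditions: M_0 = M_4 = 0.
Forward elimination and back-substitution give M_0 = 0, M_1 = -243/14, M_2 = 234/7, M_3 = -369/14, M_4 = 0.
On [0, 1], with p_0(t) = a_0 + b_0·t + c_0·t² + d_0·t³: c_0 = M_0/2 = 0, d_0 = (M_1 - M_0)/(6h_0) = -81/28, b_0 = Δ_0 - h_0(2M_0 + M_1)/6 = -3/28.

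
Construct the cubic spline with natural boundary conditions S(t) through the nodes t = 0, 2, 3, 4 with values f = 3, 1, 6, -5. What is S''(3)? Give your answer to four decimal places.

Let m_i = S''(x_i). Step sizes h_i = 2, 1, 1; slopes of the chords Δ_i = (y_(i+1) - y_i)/h_i = -1, 5, -11.
  2·m_0 + 6·m_1 + 1·m_2 = 6(Δ_1 - Δ_0) = 36
  1·m_1 + 4·m_2 + 1·m_3 = 6(Δ_2 - Δ_1) = -96
Natural end conditions: m_0 = m_3 = 0.
Hence m_0 = 0, m_1 = 240/23, m_2 = -612/23, m_3 = 0.

-26.6087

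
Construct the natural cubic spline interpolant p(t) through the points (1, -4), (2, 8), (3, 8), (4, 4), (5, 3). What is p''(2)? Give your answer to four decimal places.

-17.2500

Put M_i = p'' at the i-th knot. Here h = (1, 1, 1, 1) and Δ = (12, 0, -4, -1), so the interior equations h_(i-1)·M_(i-1) + 2(h_(i-1)+h_i)·M_i + h_i·M_(i+1) = 6(Δ_i − Δ_(i-1)) read
  1·M_0 + 4·M_1 + 1·M_2 = 6(Δ_1 - Δ_0) = -72
  1·M_1 + 4·M_2 + 1·M_3 = 6(Δ_2 - Δ_1) = -24
  1·M_2 + 4·M_3 + 1·M_4 = 6(Δ_3 - Δ_2) = 18
Natural end conditions: M_0 = M_4 = 0.
Solving: M_0 = 0, M_1 = -69/4, M_2 = -3, M_3 = 21/4, M_4 = 0.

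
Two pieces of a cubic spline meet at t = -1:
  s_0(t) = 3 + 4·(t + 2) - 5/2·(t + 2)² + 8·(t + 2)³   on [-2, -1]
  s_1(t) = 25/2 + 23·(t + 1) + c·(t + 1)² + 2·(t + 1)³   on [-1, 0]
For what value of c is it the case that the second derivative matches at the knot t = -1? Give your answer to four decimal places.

21.5000

s_0''(t) = -5 + 48·(t + 2), so s_0''(-1) = 43. On the right, s_1''(-1) = 2c, so c = 43/2.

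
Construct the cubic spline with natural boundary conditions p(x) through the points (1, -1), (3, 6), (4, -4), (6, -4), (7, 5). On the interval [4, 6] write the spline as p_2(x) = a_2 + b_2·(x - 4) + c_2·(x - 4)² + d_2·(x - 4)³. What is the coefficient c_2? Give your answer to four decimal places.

With M_i denoting the second derivative at x_i, h_i = 2, 1, 2, 1, and Δ_i = (y_(i+1) − y_i)/h_i = 7/2, -10, 0, 9:
  2·M_0 + 6·M_1 + 1·M_2 = 6(Δ_1 - Δ_0) = -81
  1·M_1 + 6·M_2 + 2·M_3 = 6(Δ_2 - Δ_1) = 60
  2·M_2 + 6·M_3 + 1·M_4 = 6(Δ_3 - Δ_2) = 54
Natural end conditions: M_0 = M_4 = 0.
Solving: M_0 = 0, M_1 = -474/31, M_2 = 333/31, M_3 = 168/31, M_4 = 0.
On [4, 6], with p_2(x) = a_2 + b_2·(x - 4) + c_2·(x - 4)² + d_2·(x - 4)³: c_2 = M_2/2 = 333/62, d_2 = (M_3 - M_2)/(6h_2) = -55/124, b_2 = Δ_2 - h_2(2M_2 + M_3)/6 = -278/31.

5.3710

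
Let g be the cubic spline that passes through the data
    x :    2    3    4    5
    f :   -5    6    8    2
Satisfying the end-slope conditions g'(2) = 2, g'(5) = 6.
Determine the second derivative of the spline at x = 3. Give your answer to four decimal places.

-17.7333

Let σ_i = g''(x_i). Step sizes h_i = 1, 1, 1; slopes of the chords Δ_i = (y_(i+1) - y_i)/h_i = 11, 2, -6.
  1·σ_0 + 4·σ_1 + 1·σ_2 = 6(Δ_1 - Δ_0) = -54
  1·σ_1 + 4·σ_2 + 1·σ_3 = 6(Δ_2 - Δ_1) = -48
Clamped end conditions give two more equations: 2h_0·σ_0 + h_0·σ_1 = 6(Δ_0 - g'(2)) = 54 and h_2·σ_2 + 2h_2·σ_3 = 6(g'(5) - Δ_2) = 72.
Forward elimination and back-substitution give σ_0 = 538/15, σ_1 = -266/15, σ_2 = -284/15, σ_3 = 682/15.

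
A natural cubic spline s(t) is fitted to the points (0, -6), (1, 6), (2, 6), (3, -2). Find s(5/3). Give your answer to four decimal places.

7.2840

With M_i denoting the second derivative at x_i, h_i = 1, 1, 1, and Δ_i = (y_(i+1) − y_i)/h_i = 12, 0, -8:
  1·M_0 + 4·M_1 + 1·M_2 = 6(Δ_1 - Δ_0) = -72
  1·M_1 + 4·M_2 + 1·M_3 = 6(Δ_2 - Δ_1) = -48
Natural end conditions: M_0 = M_3 = 0.
Hence M_0 = 0, M_1 = -16, M_2 = -8, M_3 = 0.
On [1, 2], s(t) = 6 + 20/3·(t - 1) - 8·(t - 1)² + 4/3·(t - 1)³.
With (t - 1) = 2/3: s(5/3) = 590/81.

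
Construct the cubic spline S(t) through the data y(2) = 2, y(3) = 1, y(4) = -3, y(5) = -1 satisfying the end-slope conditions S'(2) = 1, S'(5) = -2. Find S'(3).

Let M_i = S''(x_i). Step sizes h_i = 1, 1, 1; slopes of the chords Δ_i = (y_(i+1) - y_i)/h_i = -1, -4, 2.
  1·M_0 + 4·M_1 + 1·M_2 = 6(Δ_1 - Δ_0) = -18
  1·M_1 + 4·M_2 + 1·M_3 = 6(Δ_2 - Δ_1) = 36
Clamped end conditions give two more equations: 2h_0·M_0 + h_0·M_1 = 6(Δ_0 - S'(2)) = -12 and h_2·M_2 + 2h_2·M_3 = 6(S'(5) - Δ_2) = -24.
Solving: M_0 = -2, M_1 = -8, M_2 = 16, M_3 = -20.
On [3, 4], S'(t) = b_1 + 2c_1·(t - 3) + 3d_1·(t - 3)² with b_1 = Δ_1 - h_1(2M_1 + M_2)/6 = -4, c_1 = M_1/2 = -4, d_1 = (M_2 - M_1)/(6h_1) = 4. So S'(3) = -4.

-4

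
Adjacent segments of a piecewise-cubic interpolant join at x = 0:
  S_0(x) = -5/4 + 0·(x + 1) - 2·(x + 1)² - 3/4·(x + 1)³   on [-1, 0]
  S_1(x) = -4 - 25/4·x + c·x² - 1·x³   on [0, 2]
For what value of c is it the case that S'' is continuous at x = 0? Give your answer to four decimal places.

S_0''(x) = -4 - 9/2·(x + 1), so S_0''(0) = -17/2. On the right, S_1''(0) = 2c, so c = -17/4.

-4.2500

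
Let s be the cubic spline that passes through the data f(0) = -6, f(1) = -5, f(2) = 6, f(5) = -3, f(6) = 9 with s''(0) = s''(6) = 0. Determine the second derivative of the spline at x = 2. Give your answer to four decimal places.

-20.0377

Let M_i = s''(x_i). Step sizes h_i = 1, 1, 3, 1; slopes of the chords Δ_i = (y_(i+1) - y_i)/h_i = 1, 11, -3, 12.
  1·M_0 + 4·M_1 + 1·M_2 = 6(Δ_1 - Δ_0) = 60
  1·M_1 + 8·M_2 + 3·M_3 = 6(Δ_2 - Δ_1) = -84
  3·M_2 + 8·M_3 + 1·M_4 = 6(Δ_3 - Δ_2) = 90
Natural end conditions: M_0 = M_4 = 0.
Forward elimination and back-substitution give M_0 = 0, M_1 = 2121/106, M_2 = -1062/53, M_3 = 1989/106, M_4 = 0.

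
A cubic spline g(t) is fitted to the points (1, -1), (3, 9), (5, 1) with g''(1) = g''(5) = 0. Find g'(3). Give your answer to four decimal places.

0.5000

With M_i denoting the second derivative at x_i, h_i = 2, 2, and Δ_i = (y_(i+1) − y_i)/h_i = 5, -4:
  2·M_0 + 8·M_1 + 2·M_2 = 6(Δ_1 - Δ_0) = -54
Natural end conditions: M_0 = M_2 = 0.
Solving the tridiagonal system: M_0 = 0, M_1 = -27/4, M_2 = 0.
On [3, 5], g'(t) = b_1 + 2c_1·(t - 3) + 3d_1·(t - 3)² with b_1 = Δ_1 - h_1(2M_1 + M_2)/6 = 1/2, c_1 = M_1/2 = -27/8, d_1 = (M_2 - M_1)/(6h_1) = 9/16. So g'(3) = 1/2.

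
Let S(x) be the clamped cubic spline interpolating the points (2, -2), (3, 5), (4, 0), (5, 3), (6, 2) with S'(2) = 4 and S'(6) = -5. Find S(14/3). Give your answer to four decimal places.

Let σ_i = S''(x_i). Step sizes h_i = 1, 1, 1, 1; slopes of the chords Δ_i = (y_(i+1) - y_i)/h_i = 7, -5, 3, -1.
  1·σ_0 + 4·σ_1 + 1·σ_2 = 6(Δ_1 - Δ_0) = -72
  1·σ_1 + 4·σ_2 + 1·σ_3 = 6(Δ_2 - Δ_1) = 48
  1·σ_2 + 4·σ_3 + 1·σ_4 = 6(Δ_3 - Δ_2) = -24
Clamped end conditions give two more equations: 2h_0·σ_0 + h_0·σ_1 = 6(Δ_0 - S'(2)) = 18 and h_3·σ_3 + 2h_3·σ_4 = 6(S'(6) - Δ_3) = -24.
Forward elimination and back-substitution give σ_0 = 663/28, σ_1 = -411/14, σ_2 = 87/4, σ_3 = -135/14, σ_4 = -201/28.
On [4, 5], S(x) = 0 - 37/14·(x - 4) + 87/8·(x - 4)² - 293/56·(x - 4)³.
With (x - 4) = 2/3: S(14/3) = 575/378.

1.5212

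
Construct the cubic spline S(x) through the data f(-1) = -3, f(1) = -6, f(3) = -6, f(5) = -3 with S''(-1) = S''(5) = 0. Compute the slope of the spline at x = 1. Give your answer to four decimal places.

Let M_i = S''(x_i). Step sizes h_i = 2, 2, 2; slopes of the chords Δ_i = (y_(i+1) - y_i)/h_i = -3/2, 0, 3/2.
  2·M_0 + 8·M_1 + 2·M_2 = 6(Δ_1 - Δ_0) = 9
  2·M_1 + 8·M_2 + 2·M_3 = 6(Δ_2 - Δ_1) = 9
Natural end conditions: M_0 = M_3 = 0.
Solving the tridiagonal system: M_0 = 0, M_1 = 9/10, M_2 = 9/10, M_3 = 0.
On [1, 3], S'(x) = b_1 + 2c_1·(x - 1) + 3d_1·(x - 1)² with b_1 = Δ_1 - h_1(2M_1 + M_2)/6 = -9/10, c_1 = M_1/2 = 9/20, d_1 = (M_2 - M_1)/(6h_1) = 0. So S'(1) = -9/10.

-0.9000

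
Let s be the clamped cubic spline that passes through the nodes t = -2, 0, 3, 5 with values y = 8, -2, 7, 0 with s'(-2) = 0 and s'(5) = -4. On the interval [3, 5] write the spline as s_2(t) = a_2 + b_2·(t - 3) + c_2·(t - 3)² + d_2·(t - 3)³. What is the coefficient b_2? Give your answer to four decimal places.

Let M_i = s''(x_i). Step sizes h_i = 2, 3, 2; slopes of the chords Δ_i = (y_(i+1) - y_i)/h_i = -5, 3, -7/2.
  2·M_0 + 10·M_1 + 3·M_2 = 6(Δ_1 - Δ_0) = 48
  3·M_1 + 10·M_2 + 2·M_3 = 6(Δ_2 - Δ_1) = -39
Clamped end conditions give two more equations: 2h_0·M_0 + h_0·M_1 = 6(Δ_0 - s'(-2)) = -30 and h_2·M_2 + 2h_2·M_3 = 6(s'(5) - Δ_2) = -3.
Solving: M_0 = -391/32, M_1 = 151/16, M_2 = -117/16, M_3 = 93/32.
On [3, 5], with s_2(t) = a_2 + b_2·(t - 3) + c_2·(t - 3)² + d_2·(t - 3)³: c_2 = M_2/2 = -117/32, d_2 = (M_3 - M_2)/(6h_2) = 109/128, b_2 = Δ_2 - h_2(2M_2 + M_3)/6 = 13/32.

0.4063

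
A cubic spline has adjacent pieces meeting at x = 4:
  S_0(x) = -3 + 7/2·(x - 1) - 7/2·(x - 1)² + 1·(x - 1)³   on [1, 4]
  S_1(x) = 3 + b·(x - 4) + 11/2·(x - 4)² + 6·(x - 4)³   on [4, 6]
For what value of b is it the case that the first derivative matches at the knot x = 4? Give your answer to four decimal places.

S_0'(x) = 7/2 - 7·(x - 1) + 3·(x - 1)², so S_0'(4) = 19/2. On the right, S_1'(4) = b, so b = 19/2.

9.5000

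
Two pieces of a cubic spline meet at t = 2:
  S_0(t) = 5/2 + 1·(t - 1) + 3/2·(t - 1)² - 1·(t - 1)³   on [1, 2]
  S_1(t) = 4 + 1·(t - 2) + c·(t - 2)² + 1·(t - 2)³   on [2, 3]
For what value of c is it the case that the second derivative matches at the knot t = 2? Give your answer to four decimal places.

-1.5000

S_0''(t) = 3 - 6·(t - 1), so S_0''(2) = -3. On the right, S_1''(2) = 2c, so c = -3/2.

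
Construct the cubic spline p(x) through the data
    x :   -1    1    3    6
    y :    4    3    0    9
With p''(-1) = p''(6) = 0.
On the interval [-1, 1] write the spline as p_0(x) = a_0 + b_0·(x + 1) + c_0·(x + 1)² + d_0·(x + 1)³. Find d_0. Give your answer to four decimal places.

Write M_i for p''(x_i). With h_i = 2, 2, 3 and divided differences Δ_i = -1/2, -3/2, 3, the continuity of p' gives the tridiagonal system
  2·M_0 + 8·M_1 + 2·M_2 = 6(Δ_1 - Δ_0) = -6
  2·M_1 + 10·M_2 + 3·M_3 = 6(Δ_2 - Δ_1) = 27
Natural end conditions: M_0 = M_3 = 0.
Solving: M_0 = 0, M_1 = -3/2, M_2 = 3, M_3 = 0.
On [-1, 1], with p_0(x) = a_0 + b_0·(x + 1) + c_0·(x + 1)² + d_0·(x + 1)³: c_0 = M_0/2 = 0, d_0 = (M_1 - M_0)/(6h_0) = -1/8, b_0 = Δ_0 - h_0(2M_0 + M_1)/6 = 0.

-0.1250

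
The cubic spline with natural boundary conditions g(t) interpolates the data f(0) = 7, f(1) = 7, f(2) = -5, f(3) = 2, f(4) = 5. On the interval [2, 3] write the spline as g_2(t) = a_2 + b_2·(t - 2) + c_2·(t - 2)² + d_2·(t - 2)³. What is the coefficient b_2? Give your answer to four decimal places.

Let σ_i = g''(x_i). Step sizes h_i = 1, 1, 1, 1; slopes of the chords Δ_i = (y_(i+1) - y_i)/h_i = 0, -12, 7, 3.
  1·σ_0 + 4·σ_1 + 1·σ_2 = 6(Δ_1 - Δ_0) = -72
  1·σ_1 + 4·σ_2 + 1·σ_3 = 6(Δ_2 - Δ_1) = 114
  1·σ_2 + 4·σ_3 + 1·σ_4 = 6(Δ_3 - Δ_2) = -24
Natural end conditions: σ_0 = σ_4 = 0.
Solving the tridiagonal system: σ_0 = 0, σ_1 = -195/7, σ_2 = 276/7, σ_3 = -111/7, σ_4 = 0.
On [2, 3], with g_2(t) = a_2 + b_2·(t - 2) + c_2·(t - 2)² + d_2·(t - 2)³: c_2 = σ_2/2 = 138/7, d_2 = (σ_3 - σ_2)/(6h_2) = -129/14, b_2 = Δ_2 - h_2(2σ_2 + σ_3)/6 = -7/2.

-3.5000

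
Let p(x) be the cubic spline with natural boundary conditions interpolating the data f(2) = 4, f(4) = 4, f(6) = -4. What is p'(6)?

Put σ_i = p'' at the i-th knot. Here h = (2, 2) and Δ = (0, -4), so the interior equations h_(i-1)·σ_(i-1) + 2(h_(i-1)+h_i)·σ_i + h_i·σ_(i+1) = 6(Δ_i − Δ_(i-1)) read
  2·σ_0 + 8·σ_1 + 2·σ_2 = 6(Δ_1 - Δ_0) = -24
Natural end conditions: σ_0 = σ_2 = 0.
Forward elimination and back-substitution give σ_0 = 0, σ_1 = -3, σ_2 = 0.
On [4, 6], p'(x) = b_1 + 2c_1·(x - 4) + 3d_1·(x - 4)² with b_1 = Δ_1 - h_1(2σ_1 + σ_2)/6 = -2, c_1 = σ_1/2 = -3/2, d_1 = (σ_2 - σ_1)/(6h_1) = 1/4. So p'(6) = -5.

-5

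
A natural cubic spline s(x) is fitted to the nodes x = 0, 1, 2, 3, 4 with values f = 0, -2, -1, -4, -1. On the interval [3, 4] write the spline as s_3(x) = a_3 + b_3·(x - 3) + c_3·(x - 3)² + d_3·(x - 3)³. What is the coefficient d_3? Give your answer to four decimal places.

-1.9464

Let m_i = s''(x_i). Step sizes h_i = 1, 1, 1, 1; slopes of the chords Δ_i = (y_(i+1) - y_i)/h_i = -2, 1, -3, 3.
  1·m_0 + 4·m_1 + 1·m_2 = 6(Δ_1 - Δ_0) = 18
  1·m_1 + 4·m_2 + 1·m_3 = 6(Δ_2 - Δ_1) = -24
  1·m_2 + 4·m_3 + 1·m_4 = 6(Δ_3 - Δ_2) = 36
Natural end conditions: m_0 = m_4 = 0.
Forward elimination and back-substitution give m_0 = 0, m_1 = 201/28, m_2 = -75/7, m_3 = 327/28, m_4 = 0.
On [3, 4], with s_3(x) = a_3 + b_3·(x - 3) + c_3·(x - 3)² + d_3·(x - 3)³: c_3 = m_3/2 = 327/56, d_3 = (m_4 - m_3)/(6h_3) = -109/56, b_3 = Δ_3 - h_3(2m_3 + m_4)/6 = -25/28.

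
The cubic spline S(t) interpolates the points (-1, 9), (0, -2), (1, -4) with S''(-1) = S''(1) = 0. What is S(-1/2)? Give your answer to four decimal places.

Put M_i = S'' at the i-th knot. Here h = (1, 1) and Δ = (-11, -2), so the interior equations h_(i-1)·M_(i-1) + 2(h_(i-1)+h_i)·M_i + h_i·M_(i+1) = 6(Δ_i − Δ_(i-1)) read
  1·M_0 + 4·M_1 + 1·M_2 = 6(Δ_1 - Δ_0) = 54
Natural end conditions: M_0 = M_2 = 0.
Solving the tridiagonal system: M_0 = 0, M_1 = 27/2, M_2 = 0.
On [-1, 0], S(t) = 9 - 53/4·(t + 1) + 0·(t + 1)² + 9/4·(t + 1)³.
With (t + 1) = 1/2: S(-1/2) = 85/32.

2.6563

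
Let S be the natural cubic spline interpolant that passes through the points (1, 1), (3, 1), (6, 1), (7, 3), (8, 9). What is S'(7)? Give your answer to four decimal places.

Put M_i = S'' at the i-th knot. Here h = (2, 3, 1, 1) and Δ = (0, 0, 2, 6), so the interior equations h_(i-1)·M_(i-1) + 2(h_(i-1)+h_i)·M_i + h_i·M_(i+1) = 6(Δ_i − Δ_(i-1)) read
  2·M_0 + 10·M_1 + 3·M_2 = 6(Δ_1 - Δ_0) = 0
  3·M_1 + 8·M_2 + 1·M_3 = 6(Δ_2 - Δ_1) = 12
  1·M_2 + 4·M_3 + 1·M_4 = 6(Δ_3 - Δ_2) = 24
Natural end conditions: M_0 = M_4 = 0.
Hence M_0 = 0, M_1 = -36/137, M_2 = 120/137, M_3 = 792/137, M_4 = 0.
On [7, 8], S'(t) = b_3 + 2c_3·(t - 7) + 3d_3·(t - 7)² with b_3 = Δ_3 - h_3(2M_3 + M_4)/6 = 558/137, c_3 = M_3/2 = 396/137, d_3 = (M_4 - M_3)/(6h_3) = -132/137. So S'(7) = 558/137.

4.0730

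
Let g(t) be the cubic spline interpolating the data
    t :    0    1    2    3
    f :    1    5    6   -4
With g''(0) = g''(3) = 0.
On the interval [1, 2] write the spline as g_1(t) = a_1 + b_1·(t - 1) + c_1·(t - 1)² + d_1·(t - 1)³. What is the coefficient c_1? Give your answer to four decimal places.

-0.2000

Let M_i = g''(x_i). Step sizes h_i = 1, 1, 1; slopes of the chords Δ_i = (y_(i+1) - y_i)/h_i = 4, 1, -10.
  1·M_0 + 4·M_1 + 1·M_2 = 6(Δ_1 - Δ_0) = -18
  1·M_1 + 4·M_2 + 1·M_3 = 6(Δ_2 - Δ_1) = -66
Natural end conditions: M_0 = M_3 = 0.
Solving the tridiagonal system: M_0 = 0, M_1 = -2/5, M_2 = -82/5, M_3 = 0.
On [1, 2], with g_1(t) = a_1 + b_1·(t - 1) + c_1·(t - 1)² + d_1·(t - 1)³: c_1 = M_1/2 = -1/5, d_1 = (M_2 - M_1)/(6h_1) = -8/3, b_1 = Δ_1 - h_1(2M_1 + M_2)/6 = 58/15.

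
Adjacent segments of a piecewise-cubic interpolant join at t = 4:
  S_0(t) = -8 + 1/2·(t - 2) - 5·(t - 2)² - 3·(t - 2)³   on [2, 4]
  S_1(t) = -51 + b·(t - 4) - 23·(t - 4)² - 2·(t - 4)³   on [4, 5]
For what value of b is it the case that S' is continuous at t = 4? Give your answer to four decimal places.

S_0'(t) = 1/2 - 10·(t - 2) - 9·(t - 2)², so S_0'(4) = -111/2. On the right, S_1'(4) = b, so b = -111/2.

-55.5000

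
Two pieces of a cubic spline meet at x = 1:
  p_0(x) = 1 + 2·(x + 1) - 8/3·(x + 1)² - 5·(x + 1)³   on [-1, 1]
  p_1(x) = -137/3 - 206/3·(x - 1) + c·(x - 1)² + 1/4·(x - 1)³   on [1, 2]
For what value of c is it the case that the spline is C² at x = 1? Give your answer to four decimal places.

p_0''(x) = -16/3 - 30·(x + 1), so p_0''(1) = -196/3. On the right, p_1''(1) = 2c, so c = -98/3.

-32.6667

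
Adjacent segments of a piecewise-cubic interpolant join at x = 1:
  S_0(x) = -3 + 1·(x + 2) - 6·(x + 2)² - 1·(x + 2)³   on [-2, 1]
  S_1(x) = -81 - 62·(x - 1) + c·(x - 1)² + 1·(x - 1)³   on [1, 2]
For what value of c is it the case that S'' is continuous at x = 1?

-15

S_0''(x) = -12 - 6·(x + 2), so S_0''(1) = -30. On the right, S_1''(1) = 2c, so c = -15.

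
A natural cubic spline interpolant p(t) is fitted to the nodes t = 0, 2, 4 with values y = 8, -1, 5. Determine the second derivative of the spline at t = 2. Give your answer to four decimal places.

With M_i denoting the second derivative at x_i, h_i = 2, 2, and Δ_i = (y_(i+1) − y_i)/h_i = -9/2, 3:
  2·M_0 + 8·M_1 + 2·M_2 = 6(Δ_1 - Δ_0) = 45
Natural end conditions: M_0 = M_2 = 0.
Hence M_0 = 0, M_1 = 45/8, M_2 = 0.

5.6250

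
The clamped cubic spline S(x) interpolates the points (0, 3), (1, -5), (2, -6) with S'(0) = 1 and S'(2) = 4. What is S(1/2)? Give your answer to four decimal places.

0.1250

With M_i denoting the second derivative at x_i, h_i = 1, 1, and Δ_i = (y_(i+1) − y_i)/h_i = -8, -1:
  1·M_0 + 4·M_1 + 1·M_2 = 6(Δ_1 - Δ_0) = 42
Clamped end conditions give two more equations: 2h_0·M_0 + h_0·M_1 = 6(Δ_0 - S'(0)) = -54 and h_1·M_1 + 2h_1·M_2 = 6(S'(2) - Δ_1) = 30.
Solving the tridiagonal system: M_0 = -36, M_1 = 18, M_2 = 6.
On [0, 1], S(x) = 3 + 1·x - 18·x² + 9·x³.
With x = 1/2: S(1/2) = 1/8.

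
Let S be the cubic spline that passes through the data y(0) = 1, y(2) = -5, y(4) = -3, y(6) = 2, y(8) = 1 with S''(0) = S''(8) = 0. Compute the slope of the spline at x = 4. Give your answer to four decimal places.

Let M_i = S''(x_i). Step sizes h_i = 2, 2, 2, 2; slopes of the chords Δ_i = (y_(i+1) - y_i)/h_i = -3, 1, 5/2, -1/2.
  2·M_0 + 8·M_1 + 2·M_2 = 6(Δ_1 - Δ_0) = 24
  2·M_1 + 8·M_2 + 2·M_3 = 6(Δ_2 - Δ_1) = 9
  2·M_2 + 8·M_3 + 2·M_4 = 6(Δ_3 - Δ_2) = -18
Natural end conditions: M_0 = M_4 = 0.
Solving: M_0 = 0, M_1 = 153/56, M_2 = 15/14, M_3 = -141/56, M_4 = 0.
On [4, 6], S'(x) = b_2 + 2c_2·(x - 4) + 3d_2·(x - 4)² with b_2 = Δ_2 - h_2(2M_2 + M_3)/6 = 21/8, c_2 = M_2/2 = 15/28, d_2 = (M_3 - M_2)/(6h_2) = -67/224. So S'(4) = 21/8.

2.6250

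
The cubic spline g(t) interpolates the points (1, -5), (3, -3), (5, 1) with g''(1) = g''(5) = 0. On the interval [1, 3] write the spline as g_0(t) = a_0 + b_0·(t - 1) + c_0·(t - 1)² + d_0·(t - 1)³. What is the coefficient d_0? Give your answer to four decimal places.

0.0625

Let m_i = g''(x_i). Step sizes h_i = 2, 2; slopes of the chords Δ_i = (y_(i+1) - y_i)/h_i = 1, 2.
  2·m_0 + 8·m_1 + 2·m_2 = 6(Δ_1 - Δ_0) = 6
Natural end conditions: m_0 = m_2 = 0.
Hence m_0 = 0, m_1 = 3/4, m_2 = 0.
On [1, 3], with g_0(t) = a_0 + b_0·(t - 1) + c_0·(t - 1)² + d_0·(t - 1)³: c_0 = m_0/2 = 0, d_0 = (m_1 - m_0)/(6h_0) = 1/16, b_0 = Δ_0 - h_0(2m_0 + m_1)/6 = 3/4.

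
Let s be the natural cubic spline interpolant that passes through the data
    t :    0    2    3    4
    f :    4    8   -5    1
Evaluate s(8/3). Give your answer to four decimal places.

Put σ_i = s'' at the i-th knot. Here h = (2, 1, 1) and Δ = (2, -13, 6), so the interior equations h_(i-1)·σ_(i-1) + 2(h_(i-1)+h_i)·σ_i + h_i·σ_(i+1) = 6(Δ_i − Δ_(i-1)) read
  2·σ_0 + 6·σ_1 + 1·σ_2 = 6(Δ_1 - Δ_0) = -90
  1·σ_1 + 4·σ_2 + 1·σ_3 = 6(Δ_2 - Δ_1) = 114
Natural end conditions: σ_0 = σ_3 = 0.
Forward elimination and back-substitution give σ_0 = 0, σ_1 = -474/23, σ_2 = 774/23, σ_3 = 0.
On [2, 3], s(t) = 8 - 270/23·(t - 2) - 237/23·(t - 2)² + 208/23·(t - 2)³.
With (t - 2) = 2/3: s(8/3) = -1072/621.

-1.7262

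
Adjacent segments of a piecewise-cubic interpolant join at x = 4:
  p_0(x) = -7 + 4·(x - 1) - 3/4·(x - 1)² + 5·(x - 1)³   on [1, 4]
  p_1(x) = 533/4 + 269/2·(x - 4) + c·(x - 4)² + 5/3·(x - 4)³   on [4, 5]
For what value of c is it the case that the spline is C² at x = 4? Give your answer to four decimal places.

44.2500

p_0''(x) = -3/2 + 30·(x - 1), so p_0''(4) = 177/2. On the right, p_1''(4) = 2c, so c = 177/4.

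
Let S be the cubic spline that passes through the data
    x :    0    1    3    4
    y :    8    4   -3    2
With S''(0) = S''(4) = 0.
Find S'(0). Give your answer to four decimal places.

With M_i denoting the second derivative at x_i, h_i = 1, 2, 1, and Δ_i = (y_(i+1) − y_i)/h_i = -4, -7/2, 5:
  1·M_0 + 6·M_1 + 2·M_2 = 6(Δ_1 - Δ_0) = 3
  2·M_1 + 6·M_2 + 1·M_3 = 6(Δ_2 - Δ_1) = 51
Natural end conditions: M_0 = M_3 = 0.
Forward elimination and back-substitution give M_0 = 0, M_1 = -21/8, M_2 = 75/8, M_3 = 0.
On [0, 1], S'(x) = b_0 + 2c_0·x + 3d_0·x² with b_0 = Δ_0 - h_0(2M_0 + M_1)/6 = -57/16, c_0 = M_0/2 = 0, d_0 = (M_1 - M_0)/(6h_0) = -7/16. So S'(0) = -57/16.

-3.5625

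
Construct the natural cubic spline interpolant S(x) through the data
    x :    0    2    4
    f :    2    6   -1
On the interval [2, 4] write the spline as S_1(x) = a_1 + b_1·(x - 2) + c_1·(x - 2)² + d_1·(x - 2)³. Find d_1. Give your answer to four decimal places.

0.3438

Write m_i for S''(x_i). With h_i = 2, 2 and divided differences Δ_i = 2, -7/2, the continuity of S' gives the tridiagonal system
  2·m_0 + 8·m_1 + 2·m_2 = 6(Δ_1 - Δ_0) = -33
Natural end conditions: m_0 = m_2 = 0.
Forward elimination and back-substitution give m_0 = 0, m_1 = -33/8, m_2 = 0.
On [2, 4], with S_1(x) = a_1 + b_1·(x - 2) + c_1·(x - 2)² + d_1·(x - 2)³: c_1 = m_1/2 = -33/16, d_1 = (m_2 - m_1)/(6h_1) = 11/32, b_1 = Δ_1 - h_1(2m_1 + m_2)/6 = -3/4.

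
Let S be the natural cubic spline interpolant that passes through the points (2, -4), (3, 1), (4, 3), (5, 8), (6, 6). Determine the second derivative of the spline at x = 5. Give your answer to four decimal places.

Let M_i = S''(x_i). Step sizes h_i = 1, 1, 1, 1; slopes of the chords Δ_i = (y_(i+1) - y_i)/h_i = 5, 2, 5, -2.
  1·M_0 + 4·M_1 + 1·M_2 = 6(Δ_1 - Δ_0) = -18
  1·M_1 + 4·M_2 + 1·M_3 = 6(Δ_2 - Δ_1) = 18
  1·M_2 + 4·M_3 + 1·M_4 = 6(Δ_3 - Δ_2) = -42
Natural end conditions: M_0 = M_4 = 0.
Hence M_0 = 0, M_1 = -48/7, M_2 = 66/7, M_3 = -90/7, M_4 = 0.

-12.8571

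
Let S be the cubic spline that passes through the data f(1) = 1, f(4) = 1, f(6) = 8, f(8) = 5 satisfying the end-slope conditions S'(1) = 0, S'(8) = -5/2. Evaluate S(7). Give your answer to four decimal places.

Write m_i for S''(x_i). With h_i = 3, 2, 2 and divided differences Δ_i = 0, 7/2, -3/2, the continuity of S' gives the tridiagonal system
  3·m_0 + 10·m_1 + 2·m_2 = 6(Δ_1 - Δ_0) = 21
  2·m_1 + 8·m_2 + 2·m_3 = 6(Δ_2 - Δ_1) = -30
Clamped end conditions give two more equations: 2h_0·m_0 + h_0·m_1 = 6(Δ_0 - S'(1)) = 0 and h_2·m_2 + 2h_2·m_3 = 6(S'(8) - Δ_2) = -6.
Forward elimination and back-substitution give m_0 = -67/37, m_1 = 134/37, m_2 = -181/37, m_3 = 35/37.
On [6, 8], S(x) = 8 + 107/74·(x - 6) - 181/74·(x - 6)² + 18/37·(x - 6)³.
With (x - 6) = 1: S(7) = 277/37.

7.4865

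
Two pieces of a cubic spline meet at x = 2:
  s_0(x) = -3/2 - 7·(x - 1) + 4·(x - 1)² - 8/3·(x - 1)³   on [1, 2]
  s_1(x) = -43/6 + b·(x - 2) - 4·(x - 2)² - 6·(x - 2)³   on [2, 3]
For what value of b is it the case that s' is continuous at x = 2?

-7

s_0'(x) = -7 + 8·(x - 1) - 8·(x - 1)², so s_0'(2) = -7. On the right, s_1'(2) = b, so b = -7.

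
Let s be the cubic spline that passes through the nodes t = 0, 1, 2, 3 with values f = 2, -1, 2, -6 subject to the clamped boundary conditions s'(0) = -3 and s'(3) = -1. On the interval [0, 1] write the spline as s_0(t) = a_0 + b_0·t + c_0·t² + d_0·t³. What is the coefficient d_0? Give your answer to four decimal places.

4.7333

Let M_i = s''(x_i). Step sizes h_i = 1, 1, 1; slopes of the chords Δ_i = (y_(i+1) - y_i)/h_i = -3, 3, -8.
  1·M_0 + 4·M_1 + 1·M_2 = 6(Δ_1 - Δ_0) = 36
  1·M_1 + 4·M_2 + 1·M_3 = 6(Δ_2 - Δ_1) = -66
Clamped end conditions give two more equations: 2h_0·M_0 + h_0·M_1 = 6(Δ_0 - s'(0)) = 0 and h_2·M_2 + 2h_2·M_3 = 6(s'(3) - Δ_2) = 42.
Hence M_0 = -142/15, M_1 = 284/15, M_2 = -454/15, M_3 = 542/15.
On [0, 1], with s_0(t) = a_0 + b_0·t + c_0·t² + d_0·t³: c_0 = M_0/2 = -71/15, d_0 = (M_1 - M_0)/(6h_0) = 71/15, b_0 = Δ_0 - h_0(2M_0 + M_1)/6 = -3.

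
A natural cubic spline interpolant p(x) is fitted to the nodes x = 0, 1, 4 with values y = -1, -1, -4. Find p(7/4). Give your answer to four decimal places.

-1.3809

Write m_i for p''(x_i). With h_i = 1, 3 and divided differences Δ_i = 0, -1, the continuity of p' gives the tridiagonal system
  1·m_0 + 8·m_1 + 3·m_2 = 6(Δ_1 - Δ_0) = -6
Natural end conditions: m_0 = m_2 = 0.
Hence m_0 = 0, m_1 = -3/4, m_2 = 0.
On [1, 4], p(x) = -1 - 1/4·(x - 1) - 3/8·(x - 1)² + 1/24·(x - 1)³.
With (x - 1) = 3/4: p(7/4) = -707/512.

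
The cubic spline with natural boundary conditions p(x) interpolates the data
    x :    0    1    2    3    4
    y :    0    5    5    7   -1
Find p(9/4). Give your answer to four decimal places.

5.6431

Put σ_i = p'' at the i-th knot. Here h = (1, 1, 1, 1) and Δ = (5, 0, 2, -8), so the interior equations h_(i-1)·σ_(i-1) + 2(h_(i-1)+h_i)·σ_i + h_i·σ_(i+1) = 6(Δ_i − Δ_(i-1)) read
  1·σ_0 + 4·σ_1 + 1·σ_2 = 6(Δ_1 - Δ_0) = -30
  1·σ_1 + 4·σ_2 + 1·σ_3 = 6(Δ_2 - Δ_1) = 12
  1·σ_2 + 4·σ_3 + 1·σ_4 = 6(Δ_3 - Δ_2) = -60
Natural end conditions: σ_0 = σ_4 = 0.
Forward elimination and back-substitution give σ_0 = 0, σ_1 = -279/28, σ_2 = 69/7, σ_3 = -489/28, σ_4 = 0.
On [2, 3], p(x) = 5 + 13/8·(x - 2) + 69/14·(x - 2)² - 255/56·(x - 2)³.
With (x - 2) = 1/4: p(9/4) = 20225/3584.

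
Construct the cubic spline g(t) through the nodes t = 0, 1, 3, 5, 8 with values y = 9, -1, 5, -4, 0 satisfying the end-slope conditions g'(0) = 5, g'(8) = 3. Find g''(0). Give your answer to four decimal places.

-58.7689

Let M_i = g''(x_i). Step sizes h_i = 1, 2, 2, 3; slopes of the chords Δ_i = (y_(i+1) - y_i)/h_i = -10, 3, -9/2, 4/3.
  1·M_0 + 6·M_1 + 2·M_2 = 6(Δ_1 - Δ_0) = 78
  2·M_1 + 8·M_2 + 2·M_3 = 6(Δ_2 - Δ_1) = -45
  2·M_2 + 10·M_3 + 3·M_4 = 6(Δ_3 - Δ_2) = 35
Clamped end conditions give two more equations: 2h_0·M_0 + h_0·M_1 = 6(Δ_0 - g'(0)) = -90 and h_3·M_3 + 2h_3·M_4 = 6(g'(8) - Δ_3) = 10.
Forward elimination and back-substitution give M_0 = -12459/212, M_1 = 2919/106, M_2 = -6033/424, M_3 = 729/106, M_4 = -1127/636.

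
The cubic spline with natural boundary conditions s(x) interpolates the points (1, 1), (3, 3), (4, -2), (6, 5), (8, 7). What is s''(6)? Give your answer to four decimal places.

-4.7227

Put M_i = s'' at the i-th knot. Here h = (2, 1, 2, 2) and Δ = (1, -5, 7/2, 1), so the interior equations h_(i-1)·M_(i-1) + 2(h_(i-1)+h_i)·M_i + h_i·M_(i+1) = 6(Δ_i − Δ_(i-1)) read
  2·M_0 + 6·M_1 + 1·M_2 = 6(Δ_1 - Δ_0) = -36
  1·M_1 + 6·M_2 + 2·M_3 = 6(Δ_2 - Δ_1) = 51
  2·M_2 + 8·M_3 + 2·M_4 = 6(Δ_3 - Δ_2) = -15
Natural end conditions: M_0 = M_4 = 0.
Solving: M_0 = 0, M_1 = -1011/128, M_2 = 729/64, M_3 = -1209/256, M_4 = 0.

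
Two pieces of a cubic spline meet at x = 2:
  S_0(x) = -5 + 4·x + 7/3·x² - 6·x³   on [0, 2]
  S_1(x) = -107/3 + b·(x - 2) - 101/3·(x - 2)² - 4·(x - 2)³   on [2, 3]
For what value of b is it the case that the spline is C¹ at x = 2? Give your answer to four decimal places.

S_0'(x) = 4 + 14/3·x - 18·x², so S_0'(2) = -176/3. On the right, S_1'(2) = b, so b = -176/3.

-58.6667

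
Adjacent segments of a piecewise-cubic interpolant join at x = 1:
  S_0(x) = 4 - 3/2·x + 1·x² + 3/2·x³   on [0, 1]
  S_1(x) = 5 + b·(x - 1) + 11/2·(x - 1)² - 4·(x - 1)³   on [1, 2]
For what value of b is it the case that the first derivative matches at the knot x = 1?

5

S_0'(x) = -3/2 + 2·x + 9/2·x², so S_0'(1) = 5. On the right, S_1'(1) = b, so b = 5.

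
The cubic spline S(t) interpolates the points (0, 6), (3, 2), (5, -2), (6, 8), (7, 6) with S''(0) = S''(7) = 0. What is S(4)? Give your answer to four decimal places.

-3.2944

With M_i denoting the second derivative at x_i, h_i = 3, 2, 1, 1, and Δ_i = (y_(i+1) − y_i)/h_i = -4/3, -2, 10, -2:
  3·M_0 + 10·M_1 + 2·M_2 = 6(Δ_1 - Δ_0) = -4
  2·M_1 + 6·M_2 + 1·M_3 = 6(Δ_2 - Δ_1) = 72
  1·M_2 + 4·M_3 + 1·M_4 = 6(Δ_3 - Δ_2) = -72
Natural end conditions: M_0 = M_4 = 0.
Forward elimination and back-substitution give M_0 = 0, M_1 = -406/107, M_2 = 1816/107, M_3 = -2380/107, M_4 = 0.
On [3, 5], S(t) = 2 - 1646/321·(t - 3) - 203/107·(t - 3)² + 1111/642·(t - 3)³.
With (t - 3) = 1: S(4) = -705/214.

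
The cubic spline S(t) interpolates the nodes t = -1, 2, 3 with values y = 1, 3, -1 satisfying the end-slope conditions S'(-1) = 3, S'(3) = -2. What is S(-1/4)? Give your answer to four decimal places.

With M_i denoting the second derivative at x_i, h_i = 3, 1, and Δ_i = (y_(i+1) − y_i)/h_i = 2/3, -4:
  3·M_0 + 8·M_1 + 1·M_2 = 6(Δ_1 - Δ_0) = -28
Clamped end conditions give two more equations: 2h_0·M_0 + h_0·M_1 = 6(Δ_0 - S'(-1)) = -14 and h_1·M_1 + 2h_1·M_2 = 6(S'(3) - Δ_1) = 12.
Solving the tridiagonal system: M_0 = -1/12, M_1 = -9/2, M_2 = 33/4.
On [-1, 2], S(t) = 1 + 3·(t + 1) - 1/24·(t + 1)² - 53/216·(t + 1)³.
With (t + 1) = 3/4: S(-1/4) = 1599/512.

3.1230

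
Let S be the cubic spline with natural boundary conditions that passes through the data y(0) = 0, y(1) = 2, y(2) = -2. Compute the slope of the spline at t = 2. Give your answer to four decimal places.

-5.5000

Let M_i = S''(x_i). Step sizes h_i = 1, 1; slopes of the chords Δ_i = (y_(i+1) - y_i)/h_i = 2, -4.
  1·M_0 + 4·M_1 + 1·M_2 = 6(Δ_1 - Δ_0) = -36
Natural end conditions: M_0 = M_2 = 0.
Solving the tridiagonal system: M_0 = 0, M_1 = -9, M_2 = 0.
On [1, 2], S'(t) = b_1 + 2c_1·(t - 1) + 3d_1·(t - 1)² with b_1 = Δ_1 - h_1(2M_1 + M_2)/6 = -1, c_1 = M_1/2 = -9/2, d_1 = (M_2 - M_1)/(6h_1) = 3/2. So S'(2) = -11/2.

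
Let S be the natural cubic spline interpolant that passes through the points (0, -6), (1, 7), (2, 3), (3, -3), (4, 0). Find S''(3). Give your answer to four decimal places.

Let m_i = S''(x_i). Step sizes h_i = 1, 1, 1, 1; slopes of the chords Δ_i = (y_(i+1) - y_i)/h_i = 13, -4, -6, 3.
  1·m_0 + 4·m_1 + 1·m_2 = 6(Δ_1 - Δ_0) = -102
  1·m_1 + 4·m_2 + 1·m_3 = 6(Δ_2 - Δ_1) = -12
  1·m_2 + 4·m_3 + 1·m_4 = 6(Δ_3 - Δ_2) = 54
Natural end conditions: m_0 = m_4 = 0.
Solving the tridiagonal system: m_0 = 0, m_1 = -51/2, m_2 = 0, m_3 = 27/2, m_4 = 0.

13.5000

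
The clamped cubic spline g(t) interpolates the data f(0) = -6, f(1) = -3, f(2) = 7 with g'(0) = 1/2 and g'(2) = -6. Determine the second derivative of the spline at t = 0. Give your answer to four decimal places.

-6.2500

Put σ_i = g'' at the i-th knot. Here h = (1, 1) and Δ = (3, 10), so the interior equations h_(i-1)·σ_(i-1) + 2(h_(i-1)+h_i)·σ_i + h_i·σ_(i+1) = 6(Δ_i − Δ_(i-1)) read
  1·σ_0 + 4·σ_1 + 1·σ_2 = 6(Δ_1 - Δ_0) = 42
Clamped end conditions give two more equations: 2h_0·σ_0 + h_0·σ_1 = 6(Δ_0 - g'(0)) = 15 and h_1·σ_1 + 2h_1·σ_2 = 6(g'(2) - Δ_1) = -96.
Forward elimination and back-substitution give σ_0 = -25/4, σ_1 = 55/2, σ_2 = -247/4.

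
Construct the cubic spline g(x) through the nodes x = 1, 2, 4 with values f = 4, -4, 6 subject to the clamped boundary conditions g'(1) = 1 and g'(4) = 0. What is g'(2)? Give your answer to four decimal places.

-5.8333

With M_i denoting the second derivative at x_i, h_i = 1, 2, and Δ_i = (y_(i+1) − y_i)/h_i = -8, 5:
  1·M_0 + 6·M_1 + 2·M_2 = 6(Δ_1 - Δ_0) = 78
Clamped end conditions give two more equations: 2h_0·M_0 + h_0·M_1 = 6(Δ_0 - g'(1)) = -54 and h_1·M_1 + 2h_1·M_2 = 6(g'(4) - Δ_1) = -30.
Forward elimination and back-substitution give M_0 = -121/3, M_1 = 80/3, M_2 = -125/6.
On [2, 4], g'(x) = b_1 + 2c_1·(x - 2) + 3d_1·(x - 2)² with b_1 = Δ_1 - h_1(2M_1 + M_2)/6 = -35/6, c_1 = M_1/2 = 40/3, d_1 = (M_2 - M_1)/(6h_1) = -95/24. So g'(2) = -35/6.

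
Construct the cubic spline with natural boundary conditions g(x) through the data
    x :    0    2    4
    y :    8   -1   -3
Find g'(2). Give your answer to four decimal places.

Put M_i = g'' at the i-th knot. Here h = (2, 2) and Δ = (-9/2, -1), so the interior equations h_(i-1)·M_(i-1) + 2(h_(i-1)+h_i)·M_i + h_i·M_(i+1) = 6(Δ_i − Δ_(i-1)) read
  2·M_0 + 8·M_1 + 2·M_2 = 6(Δ_1 - Δ_0) = 21
Natural end conditions: M_0 = M_2 = 0.
Hence M_0 = 0, M_1 = 21/8, M_2 = 0.
On [2, 4], g'(x) = b_1 + 2c_1·(x - 2) + 3d_1·(x - 2)² with b_1 = Δ_1 - h_1(2M_1 + M_2)/6 = -11/4, c_1 = M_1/2 = 21/16, d_1 = (M_2 - M_1)/(6h_1) = -7/32. So g'(2) = -11/4.

-2.7500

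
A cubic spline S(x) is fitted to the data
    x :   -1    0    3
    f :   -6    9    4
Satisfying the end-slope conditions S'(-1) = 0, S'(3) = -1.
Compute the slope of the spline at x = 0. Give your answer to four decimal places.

16.3750

Write σ_i for S''(x_i). With h_i = 1, 3 and divided differences Δ_i = 15, -5/3, the continuity of S' gives the tridiagonal system
  1·σ_0 + 8·σ_1 + 3·σ_2 = 6(Δ_1 - Δ_0) = -100
Clamped end conditions give two more equations: 2h_0·σ_0 + h_0·σ_1 = 6(Δ_0 - S'(-1)) = 90 and h_1·σ_1 + 2h_1·σ_2 = 6(S'(3) - Δ_1) = 4.
Solving: σ_0 = 229/4, σ_1 = -49/2, σ_2 = 155/12.
On [0, 3], S'(x) = b_1 + 2c_1·x + 3d_1·x² with b_1 = Δ_1 - h_1(2σ_1 + σ_2)/6 = 131/8, c_1 = σ_1/2 = -49/4, d_1 = (σ_2 - σ_1)/(6h_1) = 449/216. So S'(0) = 131/8.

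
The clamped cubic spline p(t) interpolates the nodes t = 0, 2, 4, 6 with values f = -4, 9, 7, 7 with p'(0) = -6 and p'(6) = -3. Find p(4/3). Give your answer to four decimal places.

Put M_i = p'' at the i-th knot. Here h = (2, 2, 2) and Δ = (13/2, -1, 0), so the interior equations h_(i-1)·M_(i-1) + 2(h_(i-1)+h_i)·M_i + h_i·M_(i+1) = 6(Δ_i − Δ_(i-1)) read
  2·M_0 + 8·M_1 + 2·M_2 = 6(Δ_1 - Δ_0) = -45
  2·M_1 + 8·M_2 + 2·M_3 = 6(Δ_2 - Δ_1) = 6
Clamped end conditions give two more equations: 2h_0·M_0 + h_0·M_1 = 6(Δ_0 - p'(0)) = 75 and h_2·M_2 + 2h_2·M_3 = 6(p'(6) - Δ_2) = -18.
Solving: M_0 = 51/2, M_1 = -27/2, M_2 = 6, M_3 = -15/2.
On [0, 2], p(t) = -4 - 6·t + 51/4·t² - 13/4·t³.
With t = 4/3: p(4/3) = 80/27.

2.9630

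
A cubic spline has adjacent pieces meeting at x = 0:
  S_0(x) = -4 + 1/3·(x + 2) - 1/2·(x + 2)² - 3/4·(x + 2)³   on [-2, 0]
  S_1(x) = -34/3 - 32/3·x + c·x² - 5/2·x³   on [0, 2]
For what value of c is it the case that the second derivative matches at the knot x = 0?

-5

S_0''(x) = -1 - 9/2·(x + 2), so S_0''(0) = -10. On the right, S_1''(0) = 2c, so c = -5.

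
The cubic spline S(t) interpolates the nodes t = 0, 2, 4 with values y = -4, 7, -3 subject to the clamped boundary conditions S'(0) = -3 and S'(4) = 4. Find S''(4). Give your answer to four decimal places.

23.1250

Let σ_i = S''(x_i). Step sizes h_i = 2, 2; slopes of the chords Δ_i = (y_(i+1) - y_i)/h_i = 11/2, -5.
  2·σ_0 + 8·σ_1 + 2·σ_2 = 6(Δ_1 - Δ_0) = -63
Clamped end conditions give two more equations: 2h_0·σ_0 + h_0·σ_1 = 6(Δ_0 - S'(0)) = 51 and h_1·σ_1 + 2h_1·σ_2 = 6(S'(4) - Δ_1) = 54.
Forward elimination and back-substitution give σ_0 = 179/8, σ_1 = -77/4, σ_2 = 185/8.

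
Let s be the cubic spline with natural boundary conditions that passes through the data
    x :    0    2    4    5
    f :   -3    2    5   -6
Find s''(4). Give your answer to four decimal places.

-13.3636

Write M_i for s''(x_i). With h_i = 2, 2, 1 and divided differences Δ_i = 5/2, 3/2, -11, the continuity of s' gives the tridiagonal system
  2·M_0 + 8·M_1 + 2·M_2 = 6(Δ_1 - Δ_0) = -6
  2·M_1 + 6·M_2 + 1·M_3 = 6(Δ_2 - Δ_1) = -75
Natural end conditions: M_0 = M_3 = 0.
Forward elimination and back-substitution give M_0 = 0, M_1 = 57/22, M_2 = -147/11, M_3 = 0.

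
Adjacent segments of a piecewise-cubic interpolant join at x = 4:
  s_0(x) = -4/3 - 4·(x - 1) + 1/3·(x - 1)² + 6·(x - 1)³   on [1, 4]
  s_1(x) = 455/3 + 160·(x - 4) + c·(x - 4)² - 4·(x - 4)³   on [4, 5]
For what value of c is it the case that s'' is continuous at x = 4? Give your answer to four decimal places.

54.3333

s_0''(x) = 2/3 + 36·(x - 1), so s_0''(4) = 326/3. On the right, s_1''(4) = 2c, so c = 163/3.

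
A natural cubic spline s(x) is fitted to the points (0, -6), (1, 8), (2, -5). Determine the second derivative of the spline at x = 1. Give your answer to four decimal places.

-40.5000

Let M_i = s''(x_i). Step sizes h_i = 1, 1; slopes of the chords Δ_i = (y_(i+1) - y_i)/h_i = 14, -13.
  1·M_0 + 4·M_1 + 1·M_2 = 6(Δ_1 - Δ_0) = -162
Natural end conditions: M_0 = M_2 = 0.
Forward elimination and back-substitution give M_0 = 0, M_1 = -81/2, M_2 = 0.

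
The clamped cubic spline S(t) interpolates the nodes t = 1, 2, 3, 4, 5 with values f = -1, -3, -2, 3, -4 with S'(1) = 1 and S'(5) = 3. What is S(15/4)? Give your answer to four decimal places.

3.0332

Write M_i for S''(x_i). With h_i = 1, 1, 1, 1 and divided differences Δ_i = -2, 1, 5, -7, the continuity of S' gives the tridiagonal system
  1·M_0 + 4·M_1 + 1·M_2 = 6(Δ_1 - Δ_0) = 18
  1·M_1 + 4·M_2 + 1·M_3 = 6(Δ_2 - Δ_1) = 24
  1·M_2 + 4·M_3 + 1·M_4 = 6(Δ_3 - Δ_2) = -72
Clamped end conditions give two more equations: 2h_0·M_0 + h_0·M_1 = 6(Δ_0 - S'(1)) = -18 and h_3·M_3 + 2h_3·M_4 = 6(S'(5) - Δ_3) = 60.
Forward elimination and back-substitution give M_0 = -307/28, M_1 = 55/14, M_2 = 53/4, M_3 = -461/14, M_4 = 1301/28.
On [3, 4], S(t) = -2 + 85/14·(t - 3) + 53/8·(t - 3)² - 431/56·(t - 3)³.
With (t - 3) = 3/4: S(15/4) = 1553/512.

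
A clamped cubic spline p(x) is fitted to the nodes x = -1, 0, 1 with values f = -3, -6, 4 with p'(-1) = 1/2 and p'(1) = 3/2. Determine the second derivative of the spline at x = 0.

Write m_i for p''(x_i). With h_i = 1, 1 and divided differences Δ_i = -3, 10, the continuity of p' gives the tridiagonal system
  1·m_0 + 4·m_1 + 1·m_2 = 6(Δ_1 - Δ_0) = 78
Clamped end conditions give two more equations: 2h_0·m_0 + h_0·m_1 = 6(Δ_0 - p'(-1)) = -21 and h_1·m_1 + 2h_1·m_2 = 6(p'(1) - Δ_1) = -51.
Hence m_0 = -59/2, m_1 = 38, m_2 = -89/2.

38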